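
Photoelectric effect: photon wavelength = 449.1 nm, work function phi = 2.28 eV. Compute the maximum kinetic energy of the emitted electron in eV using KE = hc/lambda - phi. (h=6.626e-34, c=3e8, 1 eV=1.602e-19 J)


E_photon = hc / lambda
= (6.626e-34)(3e8) / (449.1e-9)
= 4.4262e-19 J
= 2.7629 eV
KE = E_photon - phi
= 2.7629 - 2.28
= 0.4829 eV

0.4829


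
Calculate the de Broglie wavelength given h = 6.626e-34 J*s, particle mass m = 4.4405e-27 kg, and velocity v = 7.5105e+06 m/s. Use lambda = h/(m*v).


lambda = h / (m * v)
= 6.626e-34 / (4.4405e-27 * 7.5105e+06)
= 6.626e-34 / 3.3350e-20
= 1.9868e-14 m

1.9868e-14


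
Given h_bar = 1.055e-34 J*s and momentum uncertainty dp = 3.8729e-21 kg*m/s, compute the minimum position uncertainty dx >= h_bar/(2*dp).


dx = h_bar / (2 * dp)
= 1.055e-34 / (2 * 3.8729e-21)
= 1.055e-34 / 7.7458e-21
= 1.3620e-14 m

1.3620e-14


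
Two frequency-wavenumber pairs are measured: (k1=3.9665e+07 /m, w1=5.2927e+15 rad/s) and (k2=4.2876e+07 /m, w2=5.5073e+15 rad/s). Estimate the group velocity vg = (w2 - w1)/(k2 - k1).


vg = (w2 - w1) / (k2 - k1)
= (5.5073e+15 - 5.2927e+15) / (4.2876e+07 - 3.9665e+07)
= 2.1460e+14 / 3.2110e+06
= 6.6833e+07 m/s

6.6833e+07


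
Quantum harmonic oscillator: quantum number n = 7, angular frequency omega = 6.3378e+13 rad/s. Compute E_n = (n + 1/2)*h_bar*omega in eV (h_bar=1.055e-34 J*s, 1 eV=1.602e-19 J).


E = (n + 1/2) * h_bar * omega
= (7 + 0.5) * 1.055e-34 * 6.3378e+13
= 7.5 * 6.6864e-21
= 5.0148e-20 J
= 0.313 eV

0.313


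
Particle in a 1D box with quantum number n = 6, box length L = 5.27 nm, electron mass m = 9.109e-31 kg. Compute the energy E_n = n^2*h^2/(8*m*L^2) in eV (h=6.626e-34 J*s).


E = n^2 * h^2 / (8 * m * L^2)
= 6^2 * (6.626e-34)^2 / (8 * 9.109e-31 * (5.27e-9)^2)
= 36 * 4.3904e-67 / (8 * 9.109e-31 * 2.7773e-17)
= 7.8095e-20 J
= 0.4875 eV

0.4875


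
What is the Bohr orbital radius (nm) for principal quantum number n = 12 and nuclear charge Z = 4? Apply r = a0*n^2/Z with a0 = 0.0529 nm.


r = a0 * n^2 / Z
= 0.0529 * 12^2 / 4
= 0.0529 * 144 / 4
= 1.9044 nm

1.9044


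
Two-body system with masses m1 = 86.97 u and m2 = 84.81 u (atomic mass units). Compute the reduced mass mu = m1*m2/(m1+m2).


mu = m1 * m2 / (m1 + m2)
= 86.97 * 84.81 / (86.97 + 84.81)
= 7375.9257 / 171.78
= 42.9382 u

42.9382


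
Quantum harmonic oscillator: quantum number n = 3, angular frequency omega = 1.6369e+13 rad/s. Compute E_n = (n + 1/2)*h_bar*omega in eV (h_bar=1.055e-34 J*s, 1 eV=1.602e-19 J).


E = (n + 1/2) * h_bar * omega
= (3 + 0.5) * 1.055e-34 * 1.6369e+13
= 3.5 * 1.7269e-21
= 6.0443e-21 J
= 0.0377 eV

0.0377


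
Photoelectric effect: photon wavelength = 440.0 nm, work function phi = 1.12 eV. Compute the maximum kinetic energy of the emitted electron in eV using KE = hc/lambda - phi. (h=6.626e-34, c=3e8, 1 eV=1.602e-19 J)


E_photon = hc / lambda
= (6.626e-34)(3e8) / (440.0e-9)
= 4.5177e-19 J
= 2.8201 eV
KE = E_photon - phi
= 2.8201 - 1.12
= 1.7001 eV

1.7001


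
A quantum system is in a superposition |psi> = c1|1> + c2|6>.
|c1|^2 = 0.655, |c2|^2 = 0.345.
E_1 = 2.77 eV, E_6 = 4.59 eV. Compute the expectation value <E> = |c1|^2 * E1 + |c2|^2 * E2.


<E> = |c1|^2 * E1 + |c2|^2 * E2
= 0.655 * 2.77 + 0.345 * 4.59
= 1.8144 + 1.5835
= 3.3979 eV

3.3979


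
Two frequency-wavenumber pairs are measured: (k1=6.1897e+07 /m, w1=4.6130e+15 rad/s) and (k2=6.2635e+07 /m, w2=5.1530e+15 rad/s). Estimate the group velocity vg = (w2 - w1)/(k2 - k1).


vg = (w2 - w1) / (k2 - k1)
= (5.1530e+15 - 4.6130e+15) / (6.2635e+07 - 6.1897e+07)
= 5.4000e+14 / 7.3800e+05
= 7.3171e+08 m/s

7.3171e+08


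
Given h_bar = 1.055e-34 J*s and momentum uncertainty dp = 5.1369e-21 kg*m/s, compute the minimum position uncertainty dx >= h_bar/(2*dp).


dx = h_bar / (2 * dp)
= 1.055e-34 / (2 * 5.1369e-21)
= 1.055e-34 / 1.0274e-20
= 1.0269e-14 m

1.0269e-14


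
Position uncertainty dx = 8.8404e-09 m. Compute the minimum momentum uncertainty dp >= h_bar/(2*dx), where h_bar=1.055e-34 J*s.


dp = h_bar / (2 * dx)
= 1.055e-34 / (2 * 8.8404e-09)
= 1.055e-34 / 1.7681e-08
= 5.9669e-27 kg*m/s

5.9669e-27


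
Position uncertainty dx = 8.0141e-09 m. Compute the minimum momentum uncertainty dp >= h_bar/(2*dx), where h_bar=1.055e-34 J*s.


dp = h_bar / (2 * dx)
= 1.055e-34 / (2 * 8.0141e-09)
= 1.055e-34 / 1.6028e-08
= 6.5821e-27 kg*m/s

6.5821e-27


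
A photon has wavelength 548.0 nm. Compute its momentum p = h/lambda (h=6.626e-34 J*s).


p = h / lambda
= 6.626e-34 / (548.0e-9)
= 6.626e-34 / 5.4800e-07
= 1.2091e-27 kg*m/s

1.2091e-27


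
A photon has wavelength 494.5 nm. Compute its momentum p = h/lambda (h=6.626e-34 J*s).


p = h / lambda
= 6.626e-34 / (494.5e-9)
= 6.626e-34 / 4.9450e-07
= 1.3399e-27 kg*m/s

1.3399e-27


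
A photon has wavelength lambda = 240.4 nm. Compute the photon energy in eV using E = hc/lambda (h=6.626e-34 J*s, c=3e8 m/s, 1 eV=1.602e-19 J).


E = hc / lambda
= (6.626e-34)(3e8) / (240.4e-9)
= 1.9878e-25 / 2.4040e-07
= 8.2687e-19 J
Converting to eV: 8.2687e-19 / 1.602e-19
= 5.1615 eV

5.1615


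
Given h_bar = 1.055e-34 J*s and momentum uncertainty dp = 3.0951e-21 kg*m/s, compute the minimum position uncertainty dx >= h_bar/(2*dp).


dx = h_bar / (2 * dp)
= 1.055e-34 / (2 * 3.0951e-21)
= 1.055e-34 / 6.1902e-21
= 1.7043e-14 m

1.7043e-14


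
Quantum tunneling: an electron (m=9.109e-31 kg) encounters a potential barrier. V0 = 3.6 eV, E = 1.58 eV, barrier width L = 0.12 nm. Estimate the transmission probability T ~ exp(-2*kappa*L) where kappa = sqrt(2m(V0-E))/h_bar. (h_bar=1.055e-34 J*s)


V0 - E = 2.02 eV = 3.2360e-19 J
kappa = sqrt(2 * m * (V0-E)) / h_bar
= sqrt(2 * 9.109e-31 * 3.2360e-19) / 1.055e-34
= 7.2779e+09 /m
2*kappa*L = 2 * 7.2779e+09 * 0.12e-9
= 1.7467
T = exp(-1.7467) = 1.743499e-01

1.743499e-01


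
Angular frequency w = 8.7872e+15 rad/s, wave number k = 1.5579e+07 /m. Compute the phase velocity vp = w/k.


vp = w / k
= 8.7872e+15 / 1.5579e+07
= 5.6404e+08 m/s

5.6404e+08


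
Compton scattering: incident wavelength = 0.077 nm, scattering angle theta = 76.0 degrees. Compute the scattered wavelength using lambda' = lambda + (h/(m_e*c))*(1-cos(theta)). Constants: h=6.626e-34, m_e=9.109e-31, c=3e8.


Compton wavelength: h/(m_e*c) = 2.4247e-12 m
d_lambda = 2.4247e-12 * (1 - cos(76.0 deg))
= 2.4247e-12 * 0.758078
= 1.8381e-12 m = 0.001838 nm
lambda' = 0.077 + 0.001838
= 0.078838 nm

0.078838


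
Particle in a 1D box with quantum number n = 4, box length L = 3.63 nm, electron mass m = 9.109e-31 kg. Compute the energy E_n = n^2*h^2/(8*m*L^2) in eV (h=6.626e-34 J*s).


E = n^2 * h^2 / (8 * m * L^2)
= 4^2 * (6.626e-34)^2 / (8 * 9.109e-31 * (3.63e-9)^2)
= 16 * 4.3904e-67 / (8 * 9.109e-31 * 1.3177e-17)
= 7.3156e-20 J
= 0.4567 eV

0.4567


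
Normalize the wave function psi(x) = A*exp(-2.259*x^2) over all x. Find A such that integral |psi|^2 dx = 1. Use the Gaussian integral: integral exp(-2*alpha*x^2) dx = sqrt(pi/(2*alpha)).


integral |psi|^2 dx = A^2 * sqrt(pi/(2*alpha)) = 1
A^2 = sqrt(2*alpha/pi)
= sqrt(2 * 2.259 / pi)
= 1.199218
A = sqrt(1.199218)
= 1.0951

1.0951


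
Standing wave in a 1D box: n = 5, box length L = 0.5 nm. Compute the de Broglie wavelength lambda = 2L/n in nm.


lambda = 2L / n
= 2 * 0.5 / 5
= 1.0 / 5
= 0.2 nm

0.2


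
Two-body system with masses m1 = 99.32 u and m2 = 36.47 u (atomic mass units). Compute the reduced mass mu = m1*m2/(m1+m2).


mu = m1 * m2 / (m1 + m2)
= 99.32 * 36.47 / (99.32 + 36.47)
= 3622.2004 / 135.79
= 26.675 u

26.675


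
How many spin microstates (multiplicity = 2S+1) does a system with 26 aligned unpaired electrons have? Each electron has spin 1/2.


Total spin S = N * (1/2) = 26 * 0.5 = 13.0
Spin multiplicity = 2S + 1
= 2 * 13.0 + 1
= 27

27


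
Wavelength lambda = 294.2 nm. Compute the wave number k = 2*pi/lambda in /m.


k = 2 * pi / lambda
= 6.2832 / (294.2e-9)
= 6.2832 / 2.9420e-07
= 2.1357e+07 /m

2.1357e+07


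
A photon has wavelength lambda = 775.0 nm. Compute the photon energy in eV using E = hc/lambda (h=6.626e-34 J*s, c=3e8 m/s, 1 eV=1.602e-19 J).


E = hc / lambda
= (6.626e-34)(3e8) / (775.0e-9)
= 1.9878e-25 / 7.7500e-07
= 2.5649e-19 J
Converting to eV: 2.5649e-19 / 1.602e-19
= 1.6011 eV

1.6011


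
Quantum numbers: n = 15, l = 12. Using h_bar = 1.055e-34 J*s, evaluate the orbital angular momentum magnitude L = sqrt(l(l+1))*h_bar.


L = sqrt(l*(l+1)) * h_bar
= sqrt(12 * 13) * 1.055e-34
= sqrt(156) * 1.055e-34
= 12.49 * 1.055e-34
= 1.3177e-33 J*s

1.3177e-33


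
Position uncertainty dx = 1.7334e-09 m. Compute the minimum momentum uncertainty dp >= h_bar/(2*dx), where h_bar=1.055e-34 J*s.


dp = h_bar / (2 * dx)
= 1.055e-34 / (2 * 1.7334e-09)
= 1.055e-34 / 3.4668e-09
= 3.0432e-26 kg*m/s

3.0432e-26


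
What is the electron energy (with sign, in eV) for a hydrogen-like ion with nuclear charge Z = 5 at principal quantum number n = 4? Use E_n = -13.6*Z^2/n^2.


E_n = -13.6 * Z^2 / n^2
= -13.6 * 5^2 / 4^2
= -13.6 * 25 / 16
= -21.25 eV

-21.25


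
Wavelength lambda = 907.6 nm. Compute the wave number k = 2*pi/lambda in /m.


k = 2 * pi / lambda
= 6.2832 / (907.6e-9)
= 6.2832 / 9.0760e-07
= 6.9229e+06 /m

6.9229e+06


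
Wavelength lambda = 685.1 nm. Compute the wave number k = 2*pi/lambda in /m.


k = 2 * pi / lambda
= 6.2832 / (685.1e-9)
= 6.2832 / 6.8510e-07
= 9.1712e+06 /m

9.1712e+06


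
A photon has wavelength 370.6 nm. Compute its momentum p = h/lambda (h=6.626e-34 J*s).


p = h / lambda
= 6.626e-34 / (370.6e-9)
= 6.626e-34 / 3.7060e-07
= 1.7879e-27 kg*m/s

1.7879e-27


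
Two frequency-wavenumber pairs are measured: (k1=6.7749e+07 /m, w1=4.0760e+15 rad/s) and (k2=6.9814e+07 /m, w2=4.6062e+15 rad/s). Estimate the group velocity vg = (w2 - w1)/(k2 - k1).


vg = (w2 - w1) / (k2 - k1)
= (4.6062e+15 - 4.0760e+15) / (6.9814e+07 - 6.7749e+07)
= 5.3020e+14 / 2.0650e+06
= 2.5676e+08 m/s

2.5676e+08


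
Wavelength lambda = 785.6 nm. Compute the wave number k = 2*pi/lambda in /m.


k = 2 * pi / lambda
= 6.2832 / (785.6e-9)
= 6.2832 / 7.8560e-07
= 7.9979e+06 /m

7.9979e+06


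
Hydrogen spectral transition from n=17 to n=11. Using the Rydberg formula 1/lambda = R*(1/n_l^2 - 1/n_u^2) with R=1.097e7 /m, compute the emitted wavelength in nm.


1/lambda = R * (1/n_l^2 - 1/n_u^2)
= 1.097e7 * (1/11^2 - 1/17^2)
= 1.097e7 * (0.008264 - 0.00346)
= 1.097e7 * 0.004804
= 5.2703e+04 /m
lambda = 1 / 5.2703e+04 = 18974.3673 nm

18974.3673


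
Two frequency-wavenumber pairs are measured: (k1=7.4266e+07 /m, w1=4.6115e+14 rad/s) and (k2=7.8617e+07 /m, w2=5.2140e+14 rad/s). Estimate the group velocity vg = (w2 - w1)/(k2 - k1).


vg = (w2 - w1) / (k2 - k1)
= (5.2140e+14 - 4.6115e+14) / (7.8617e+07 - 7.4266e+07)
= 6.0250e+13 / 4.3510e+06
= 1.3847e+07 m/s

1.3847e+07


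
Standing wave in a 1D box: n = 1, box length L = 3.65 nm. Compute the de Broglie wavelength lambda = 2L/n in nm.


lambda = 2L / n
= 2 * 3.65 / 1
= 7.3 / 1
= 7.3 nm

7.3


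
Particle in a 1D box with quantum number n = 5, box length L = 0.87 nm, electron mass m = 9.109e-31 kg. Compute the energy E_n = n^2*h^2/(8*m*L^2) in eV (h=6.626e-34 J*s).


E = n^2 * h^2 / (8 * m * L^2)
= 5^2 * (6.626e-34)^2 / (8 * 9.109e-31 * (0.87e-9)^2)
= 25 * 4.3904e-67 / (8 * 9.109e-31 * 7.5690e-19)
= 1.9900e-18 J
= 12.4217 eV

12.4217


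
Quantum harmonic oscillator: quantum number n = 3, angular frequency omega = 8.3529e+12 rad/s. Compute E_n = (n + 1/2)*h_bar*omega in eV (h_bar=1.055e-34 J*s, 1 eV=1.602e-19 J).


E = (n + 1/2) * h_bar * omega
= (3 + 0.5) * 1.055e-34 * 8.3529e+12
= 3.5 * 8.8123e-22
= 3.0843e-21 J
= 0.0193 eV

0.0193


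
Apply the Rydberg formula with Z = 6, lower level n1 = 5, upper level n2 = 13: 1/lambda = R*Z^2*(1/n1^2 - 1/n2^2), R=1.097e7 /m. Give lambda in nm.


1/lambda = R * Z^2 * (1/n1^2 - 1/n2^2)
= 1.097e7 * 6^2 * (1/5^2 - 1/13^2)
= 1.097e7 * 36 * (0.04 - 0.005917)
= 1.3460e+07 /m
lambda = 1 / 1.3460e+07
= 74.2942 nm

74.2942


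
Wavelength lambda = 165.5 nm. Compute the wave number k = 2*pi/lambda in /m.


k = 2 * pi / lambda
= 6.2832 / (165.5e-9)
= 6.2832 / 1.6550e-07
= 3.7965e+07 /m

3.7965e+07


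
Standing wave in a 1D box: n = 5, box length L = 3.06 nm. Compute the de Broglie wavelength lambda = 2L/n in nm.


lambda = 2L / n
= 2 * 3.06 / 5
= 6.12 / 5
= 1.224 nm

1.224


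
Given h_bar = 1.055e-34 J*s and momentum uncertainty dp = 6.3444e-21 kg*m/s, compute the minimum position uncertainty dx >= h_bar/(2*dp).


dx = h_bar / (2 * dp)
= 1.055e-34 / (2 * 6.3444e-21)
= 1.055e-34 / 1.2689e-20
= 8.3144e-15 m

8.3144e-15


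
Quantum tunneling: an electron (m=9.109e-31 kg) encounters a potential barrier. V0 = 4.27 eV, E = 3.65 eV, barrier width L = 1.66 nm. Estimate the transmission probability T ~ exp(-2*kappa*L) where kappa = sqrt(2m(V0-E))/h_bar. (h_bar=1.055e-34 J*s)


V0 - E = 0.62 eV = 9.9324e-20 J
kappa = sqrt(2 * m * (V0-E)) / h_bar
= sqrt(2 * 9.109e-31 * 9.9324e-20) / 1.055e-34
= 4.0320e+09 /m
2*kappa*L = 2 * 4.0320e+09 * 1.66e-9
= 13.3864
T = exp(-13.3864) = 1.535925e-06

1.535925e-06


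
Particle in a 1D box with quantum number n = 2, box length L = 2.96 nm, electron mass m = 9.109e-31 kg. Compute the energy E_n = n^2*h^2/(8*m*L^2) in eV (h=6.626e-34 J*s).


E = n^2 * h^2 / (8 * m * L^2)
= 2^2 * (6.626e-34)^2 / (8 * 9.109e-31 * (2.96e-9)^2)
= 4 * 4.3904e-67 / (8 * 9.109e-31 * 8.7616e-18)
= 2.7505e-20 J
= 0.1717 eV

0.1717


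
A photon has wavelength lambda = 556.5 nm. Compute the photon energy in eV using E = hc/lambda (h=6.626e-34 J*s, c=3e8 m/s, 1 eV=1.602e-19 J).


E = hc / lambda
= (6.626e-34)(3e8) / (556.5e-9)
= 1.9878e-25 / 5.5650e-07
= 3.5720e-19 J
Converting to eV: 3.5720e-19 / 1.602e-19
= 2.2297 eV

2.2297


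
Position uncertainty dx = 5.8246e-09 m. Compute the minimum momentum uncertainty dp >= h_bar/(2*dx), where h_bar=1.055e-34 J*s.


dp = h_bar / (2 * dx)
= 1.055e-34 / (2 * 5.8246e-09)
= 1.055e-34 / 1.1649e-08
= 9.0564e-27 kg*m/s

9.0564e-27


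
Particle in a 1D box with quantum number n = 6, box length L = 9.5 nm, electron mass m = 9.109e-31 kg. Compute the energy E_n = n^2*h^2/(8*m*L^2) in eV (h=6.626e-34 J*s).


E = n^2 * h^2 / (8 * m * L^2)
= 6^2 * (6.626e-34)^2 / (8 * 9.109e-31 * (9.5e-9)^2)
= 36 * 4.3904e-67 / (8 * 9.109e-31 * 9.0250e-17)
= 2.4032e-20 J
= 0.15 eV

0.15


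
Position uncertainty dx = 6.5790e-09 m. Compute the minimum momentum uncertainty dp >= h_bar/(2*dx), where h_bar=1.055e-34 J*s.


dp = h_bar / (2 * dx)
= 1.055e-34 / (2 * 6.5790e-09)
= 1.055e-34 / 1.3158e-08
= 8.0179e-27 kg*m/s

8.0179e-27


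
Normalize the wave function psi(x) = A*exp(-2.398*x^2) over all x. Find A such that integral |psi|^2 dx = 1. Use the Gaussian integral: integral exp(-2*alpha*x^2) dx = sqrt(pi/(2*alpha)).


integral |psi|^2 dx = A^2 * sqrt(pi/(2*alpha)) = 1
A^2 = sqrt(2*alpha/pi)
= sqrt(2 * 2.398 / pi)
= 1.235562
A = sqrt(1.235562)
= 1.1116

1.1116


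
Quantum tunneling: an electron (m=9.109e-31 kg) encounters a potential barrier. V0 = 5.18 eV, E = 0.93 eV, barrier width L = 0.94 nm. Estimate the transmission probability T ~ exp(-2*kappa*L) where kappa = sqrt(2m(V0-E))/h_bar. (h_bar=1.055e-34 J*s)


V0 - E = 4.25 eV = 6.8085e-19 J
kappa = sqrt(2 * m * (V0-E)) / h_bar
= sqrt(2 * 9.109e-31 * 6.8085e-19) / 1.055e-34
= 1.0557e+10 /m
2*kappa*L = 2 * 1.0557e+10 * 0.94e-9
= 19.8464
T = exp(-19.8464) = 2.403386e-09

2.403386e-09


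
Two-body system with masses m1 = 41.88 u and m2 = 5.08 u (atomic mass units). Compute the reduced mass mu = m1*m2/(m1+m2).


mu = m1 * m2 / (m1 + m2)
= 41.88 * 5.08 / (41.88 + 5.08)
= 212.7504 / 46.96
= 4.5305 u

4.5305


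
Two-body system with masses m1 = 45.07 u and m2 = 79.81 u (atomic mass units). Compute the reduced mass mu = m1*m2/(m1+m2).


mu = m1 * m2 / (m1 + m2)
= 45.07 * 79.81 / (45.07 + 79.81)
= 3597.0367 / 124.88
= 28.8039 u

28.8039


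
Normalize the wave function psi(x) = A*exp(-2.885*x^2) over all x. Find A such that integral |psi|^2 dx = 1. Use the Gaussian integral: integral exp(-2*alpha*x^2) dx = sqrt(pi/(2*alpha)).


integral |psi|^2 dx = A^2 * sqrt(pi/(2*alpha)) = 1
A^2 = sqrt(2*alpha/pi)
= sqrt(2 * 2.885 / pi)
= 1.35523
A = sqrt(1.35523)
= 1.1641

1.1641


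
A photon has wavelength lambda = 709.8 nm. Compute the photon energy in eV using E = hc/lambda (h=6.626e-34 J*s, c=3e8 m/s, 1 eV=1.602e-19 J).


E = hc / lambda
= (6.626e-34)(3e8) / (709.8e-9)
= 1.9878e-25 / 7.0980e-07
= 2.8005e-19 J
Converting to eV: 2.8005e-19 / 1.602e-19
= 1.7481 eV

1.7481


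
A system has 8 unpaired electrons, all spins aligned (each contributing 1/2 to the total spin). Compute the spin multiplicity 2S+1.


Total spin S = N * (1/2) = 8 * 0.5 = 4.0
Spin multiplicity = 2S + 1
= 2 * 4.0 + 1
= 9

9


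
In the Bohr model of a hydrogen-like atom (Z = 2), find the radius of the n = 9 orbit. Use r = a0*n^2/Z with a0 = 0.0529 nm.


r = a0 * n^2 / Z
= 0.0529 * 9^2 / 2
= 0.0529 * 81 / 2
= 2.1425 nm

2.1425


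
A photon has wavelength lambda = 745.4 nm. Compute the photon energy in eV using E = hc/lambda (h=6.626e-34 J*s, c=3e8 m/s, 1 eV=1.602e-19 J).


E = hc / lambda
= (6.626e-34)(3e8) / (745.4e-9)
= 1.9878e-25 / 7.4540e-07
= 2.6668e-19 J
Converting to eV: 2.6668e-19 / 1.602e-19
= 1.6646 eV

1.6646


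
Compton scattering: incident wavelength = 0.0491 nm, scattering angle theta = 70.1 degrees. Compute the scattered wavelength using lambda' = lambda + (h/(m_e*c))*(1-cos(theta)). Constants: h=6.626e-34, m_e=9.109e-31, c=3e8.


Compton wavelength: h/(m_e*c) = 2.4247e-12 m
d_lambda = 2.4247e-12 * (1 - cos(70.1 deg))
= 2.4247e-12 * 0.65962
= 1.5994e-12 m = 0.001599 nm
lambda' = 0.0491 + 0.001599
= 0.050699 nm

0.050699


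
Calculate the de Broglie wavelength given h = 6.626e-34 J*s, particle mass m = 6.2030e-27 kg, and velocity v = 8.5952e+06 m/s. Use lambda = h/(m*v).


lambda = h / (m * v)
= 6.626e-34 / (6.2030e-27 * 8.5952e+06)
= 6.626e-34 / 5.3316e-20
= 1.2428e-14 m

1.2428e-14


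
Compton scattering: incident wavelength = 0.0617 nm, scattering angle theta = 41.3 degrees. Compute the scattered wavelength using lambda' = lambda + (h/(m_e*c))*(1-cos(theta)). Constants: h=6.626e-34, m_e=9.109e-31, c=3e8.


Compton wavelength: h/(m_e*c) = 2.4247e-12 m
d_lambda = 2.4247e-12 * (1 - cos(41.3 deg))
= 2.4247e-12 * 0.248736
= 6.0311e-13 m = 0.000603 nm
lambda' = 0.0617 + 0.000603
= 0.062303 nm

0.062303


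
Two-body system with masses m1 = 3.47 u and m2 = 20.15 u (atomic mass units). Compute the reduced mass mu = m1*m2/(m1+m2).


mu = m1 * m2 / (m1 + m2)
= 3.47 * 20.15 / (3.47 + 20.15)
= 69.9205 / 23.62
= 2.9602 u

2.9602


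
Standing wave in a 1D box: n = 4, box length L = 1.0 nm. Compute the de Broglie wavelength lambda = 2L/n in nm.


lambda = 2L / n
= 2 * 1.0 / 4
= 2.0 / 4
= 0.5 nm

0.5


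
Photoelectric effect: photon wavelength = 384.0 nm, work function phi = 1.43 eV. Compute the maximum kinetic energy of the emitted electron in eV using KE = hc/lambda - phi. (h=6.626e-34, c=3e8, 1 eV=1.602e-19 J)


E_photon = hc / lambda
= (6.626e-34)(3e8) / (384.0e-9)
= 5.1766e-19 J
= 3.2313 eV
KE = E_photon - phi
= 3.2313 - 1.43
= 1.8013 eV

1.8013


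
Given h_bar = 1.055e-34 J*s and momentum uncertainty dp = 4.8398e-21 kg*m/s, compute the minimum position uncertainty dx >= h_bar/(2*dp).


dx = h_bar / (2 * dp)
= 1.055e-34 / (2 * 4.8398e-21)
= 1.055e-34 / 9.6796e-21
= 1.0899e-14 m

1.0899e-14


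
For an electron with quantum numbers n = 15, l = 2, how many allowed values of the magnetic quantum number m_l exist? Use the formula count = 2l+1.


m_l ranges from -l to +l in integer steps
So m_l goes from -2 to +2
Count = 2l + 1 = 2*2 + 1
= 5

5


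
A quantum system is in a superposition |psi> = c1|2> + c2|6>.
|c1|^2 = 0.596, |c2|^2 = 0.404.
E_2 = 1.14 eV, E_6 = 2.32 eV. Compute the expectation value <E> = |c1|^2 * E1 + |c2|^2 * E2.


<E> = |c1|^2 * E1 + |c2|^2 * E2
= 0.596 * 1.14 + 0.404 * 2.32
= 0.6794 + 0.9373
= 1.6167 eV

1.6167


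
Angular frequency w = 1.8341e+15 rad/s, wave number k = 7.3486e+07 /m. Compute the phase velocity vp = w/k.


vp = w / k
= 1.8341e+15 / 7.3486e+07
= 2.4958e+07 m/s

2.4958e+07


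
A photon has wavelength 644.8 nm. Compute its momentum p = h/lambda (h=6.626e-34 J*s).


p = h / lambda
= 6.626e-34 / (644.8e-9)
= 6.626e-34 / 6.4480e-07
= 1.0276e-27 kg*m/s

1.0276e-27


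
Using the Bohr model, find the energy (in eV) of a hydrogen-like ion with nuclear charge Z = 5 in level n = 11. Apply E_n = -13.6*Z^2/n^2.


E_n = -13.6 * Z^2 / n^2
= -13.6 * 5^2 / 11^2
= -13.6 * 25 / 121
= -2.8099 eV

-2.8099


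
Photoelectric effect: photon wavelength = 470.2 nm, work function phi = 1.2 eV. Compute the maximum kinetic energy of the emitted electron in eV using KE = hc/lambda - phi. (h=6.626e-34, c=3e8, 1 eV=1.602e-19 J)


E_photon = hc / lambda
= (6.626e-34)(3e8) / (470.2e-9)
= 4.2276e-19 J
= 2.6389 eV
KE = E_photon - phi
= 2.6389 - 1.2
= 1.4389 eV

1.4389


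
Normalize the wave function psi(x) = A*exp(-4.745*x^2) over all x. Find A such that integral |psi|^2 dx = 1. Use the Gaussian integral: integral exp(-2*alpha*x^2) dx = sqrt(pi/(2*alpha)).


integral |psi|^2 dx = A^2 * sqrt(pi/(2*alpha)) = 1
A^2 = sqrt(2*alpha/pi)
= sqrt(2 * 4.745 / pi)
= 1.738034
A = sqrt(1.738034)
= 1.3183

1.3183


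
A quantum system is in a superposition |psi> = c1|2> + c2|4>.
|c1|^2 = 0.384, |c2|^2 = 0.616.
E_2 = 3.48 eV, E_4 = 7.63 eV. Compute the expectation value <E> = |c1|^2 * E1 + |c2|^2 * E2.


<E> = |c1|^2 * E1 + |c2|^2 * E2
= 0.384 * 3.48 + 0.616 * 7.63
= 1.3363 + 4.7001
= 6.0364 eV

6.0364


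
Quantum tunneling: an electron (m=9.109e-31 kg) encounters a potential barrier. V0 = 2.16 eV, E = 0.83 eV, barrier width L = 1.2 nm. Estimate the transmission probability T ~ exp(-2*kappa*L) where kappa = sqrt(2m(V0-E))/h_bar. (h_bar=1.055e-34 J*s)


V0 - E = 1.33 eV = 2.1307e-19 J
kappa = sqrt(2 * m * (V0-E)) / h_bar
= sqrt(2 * 9.109e-31 * 2.1307e-19) / 1.055e-34
= 5.9055e+09 /m
2*kappa*L = 2 * 5.9055e+09 * 1.2e-9
= 14.1731
T = exp(-14.1731) = 6.993292e-07

6.993292e-07


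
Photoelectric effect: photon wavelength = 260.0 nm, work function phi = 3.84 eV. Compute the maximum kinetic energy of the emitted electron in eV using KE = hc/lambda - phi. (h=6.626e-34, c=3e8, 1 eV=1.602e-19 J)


E_photon = hc / lambda
= (6.626e-34)(3e8) / (260.0e-9)
= 7.6454e-19 J
= 4.7724 eV
KE = E_photon - phi
= 4.7724 - 3.84
= 0.9324 eV

0.9324


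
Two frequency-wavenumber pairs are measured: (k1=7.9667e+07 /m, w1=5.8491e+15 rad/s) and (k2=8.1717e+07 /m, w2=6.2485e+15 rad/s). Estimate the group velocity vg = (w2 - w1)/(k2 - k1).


vg = (w2 - w1) / (k2 - k1)
= (6.2485e+15 - 5.8491e+15) / (8.1717e+07 - 7.9667e+07)
= 3.9940e+14 / 2.0500e+06
= 1.9483e+08 m/s

1.9483e+08


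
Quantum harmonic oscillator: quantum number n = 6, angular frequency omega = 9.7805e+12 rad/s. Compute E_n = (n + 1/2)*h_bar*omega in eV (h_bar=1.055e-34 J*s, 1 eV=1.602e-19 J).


E = (n + 1/2) * h_bar * omega
= (6 + 0.5) * 1.055e-34 * 9.7805e+12
= 6.5 * 1.0318e-21
= 6.7070e-21 J
= 0.0419 eV

0.0419


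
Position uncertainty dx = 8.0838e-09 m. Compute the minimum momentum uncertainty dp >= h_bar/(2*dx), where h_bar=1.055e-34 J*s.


dp = h_bar / (2 * dx)
= 1.055e-34 / (2 * 8.0838e-09)
= 1.055e-34 / 1.6168e-08
= 6.5254e-27 kg*m/s

6.5254e-27


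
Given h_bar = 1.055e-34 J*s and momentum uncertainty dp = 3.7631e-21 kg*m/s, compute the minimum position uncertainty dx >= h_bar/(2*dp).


dx = h_bar / (2 * dp)
= 1.055e-34 / (2 * 3.7631e-21)
= 1.055e-34 / 7.5262e-21
= 1.4018e-14 m

1.4018e-14


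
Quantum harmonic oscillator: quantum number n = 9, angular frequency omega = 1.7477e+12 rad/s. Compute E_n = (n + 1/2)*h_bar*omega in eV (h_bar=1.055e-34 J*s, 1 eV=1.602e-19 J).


E = (n + 1/2) * h_bar * omega
= (9 + 0.5) * 1.055e-34 * 1.7477e+12
= 9.5 * 1.8438e-22
= 1.7516e-21 J
= 0.0109 eV

0.0109


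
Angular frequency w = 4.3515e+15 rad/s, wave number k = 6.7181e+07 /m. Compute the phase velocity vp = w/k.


vp = w / k
= 4.3515e+15 / 6.7181e+07
= 6.4773e+07 m/s

6.4773e+07


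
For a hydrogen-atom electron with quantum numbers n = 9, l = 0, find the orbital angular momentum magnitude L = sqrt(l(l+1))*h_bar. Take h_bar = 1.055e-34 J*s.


L = sqrt(l*(l+1)) * h_bar
= sqrt(0 * 1) * 1.055e-34
= sqrt(0) * 1.055e-34
= 0.0 * 1.055e-34
= 0.0000e+00 J*s

0.0000e+00


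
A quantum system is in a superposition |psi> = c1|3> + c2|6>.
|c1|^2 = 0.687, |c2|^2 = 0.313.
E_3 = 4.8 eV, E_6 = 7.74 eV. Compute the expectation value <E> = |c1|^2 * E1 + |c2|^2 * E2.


<E> = |c1|^2 * E1 + |c2|^2 * E2
= 0.687 * 4.8 + 0.313 * 7.74
= 3.2976 + 2.4226
= 5.7202 eV

5.7202


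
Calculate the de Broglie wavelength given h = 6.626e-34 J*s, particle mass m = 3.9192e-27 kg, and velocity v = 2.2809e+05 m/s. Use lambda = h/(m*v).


lambda = h / (m * v)
= 6.626e-34 / (3.9192e-27 * 2.2809e+05)
= 6.626e-34 / 8.9393e-22
= 7.4122e-13 m

7.4122e-13


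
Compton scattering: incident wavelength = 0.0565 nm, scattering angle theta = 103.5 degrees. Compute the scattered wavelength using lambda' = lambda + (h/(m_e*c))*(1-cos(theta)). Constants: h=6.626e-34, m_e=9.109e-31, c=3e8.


Compton wavelength: h/(m_e*c) = 2.4247e-12 m
d_lambda = 2.4247e-12 * (1 - cos(103.5 deg))
= 2.4247e-12 * 1.233445
= 2.9907e-12 m = 0.002991 nm
lambda' = 0.0565 + 0.002991
= 0.059491 nm

0.059491


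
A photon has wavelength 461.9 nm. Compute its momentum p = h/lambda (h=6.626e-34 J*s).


p = h / lambda
= 6.626e-34 / (461.9e-9)
= 6.626e-34 / 4.6190e-07
= 1.4345e-27 kg*m/s

1.4345e-27


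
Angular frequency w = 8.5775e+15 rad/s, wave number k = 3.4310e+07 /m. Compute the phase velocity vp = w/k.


vp = w / k
= 8.5775e+15 / 3.4310e+07
= 2.5000e+08 m/s

2.5000e+08


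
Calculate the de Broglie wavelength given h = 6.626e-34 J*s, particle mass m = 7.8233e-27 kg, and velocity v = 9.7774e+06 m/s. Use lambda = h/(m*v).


lambda = h / (m * v)
= 6.626e-34 / (7.8233e-27 * 9.7774e+06)
= 6.626e-34 / 7.6492e-20
= 8.6624e-15 m

8.6624e-15


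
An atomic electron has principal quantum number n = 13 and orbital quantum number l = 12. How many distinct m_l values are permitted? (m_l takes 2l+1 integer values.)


m_l ranges from -l to +l in integer steps
So m_l goes from -12 to +12
Count = 2l + 1 = 2*12 + 1
= 25

25


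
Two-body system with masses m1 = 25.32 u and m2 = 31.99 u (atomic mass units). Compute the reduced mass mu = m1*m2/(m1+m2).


mu = m1 * m2 / (m1 + m2)
= 25.32 * 31.99 / (25.32 + 31.99)
= 809.9868 / 57.31
= 14.1334 u

14.1334


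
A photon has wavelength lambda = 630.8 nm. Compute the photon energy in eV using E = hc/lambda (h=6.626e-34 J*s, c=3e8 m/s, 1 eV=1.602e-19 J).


E = hc / lambda
= (6.626e-34)(3e8) / (630.8e-9)
= 1.9878e-25 / 6.3080e-07
= 3.1512e-19 J
Converting to eV: 3.1512e-19 / 1.602e-19
= 1.9671 eV

1.9671


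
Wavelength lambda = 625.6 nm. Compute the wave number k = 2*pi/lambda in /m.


k = 2 * pi / lambda
= 6.2832 / (625.6e-9)
= 6.2832 / 6.2560e-07
= 1.0043e+07 /m

1.0043e+07


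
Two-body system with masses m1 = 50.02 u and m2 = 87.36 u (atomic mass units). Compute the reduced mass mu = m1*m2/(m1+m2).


mu = m1 * m2 / (m1 + m2)
= 50.02 * 87.36 / (50.02 + 87.36)
= 4369.7472 / 137.38
= 31.8077 u

31.8077


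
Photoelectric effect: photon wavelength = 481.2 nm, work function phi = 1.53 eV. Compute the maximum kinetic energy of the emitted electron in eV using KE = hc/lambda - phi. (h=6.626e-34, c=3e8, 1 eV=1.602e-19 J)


E_photon = hc / lambda
= (6.626e-34)(3e8) / (481.2e-9)
= 4.1309e-19 J
= 2.5786 eV
KE = E_photon - phi
= 2.5786 - 1.53
= 1.0486 eV

1.0486


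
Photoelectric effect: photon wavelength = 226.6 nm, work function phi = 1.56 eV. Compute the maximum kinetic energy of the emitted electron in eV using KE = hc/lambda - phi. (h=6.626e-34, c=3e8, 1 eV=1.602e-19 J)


E_photon = hc / lambda
= (6.626e-34)(3e8) / (226.6e-9)
= 8.7723e-19 J
= 5.4758 eV
KE = E_photon - phi
= 5.4758 - 1.56
= 3.9158 eV

3.9158


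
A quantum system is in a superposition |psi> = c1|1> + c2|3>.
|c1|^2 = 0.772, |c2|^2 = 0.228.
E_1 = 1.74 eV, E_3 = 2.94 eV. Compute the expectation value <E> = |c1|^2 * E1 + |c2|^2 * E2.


<E> = |c1|^2 * E1 + |c2|^2 * E2
= 0.772 * 1.74 + 0.228 * 2.94
= 1.3433 + 0.6703
= 2.0136 eV

2.0136


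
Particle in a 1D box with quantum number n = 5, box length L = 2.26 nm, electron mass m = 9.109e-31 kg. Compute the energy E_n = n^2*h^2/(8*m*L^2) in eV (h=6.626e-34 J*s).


E = n^2 * h^2 / (8 * m * L^2)
= 5^2 * (6.626e-34)^2 / (8 * 9.109e-31 * (2.26e-9)^2)
= 25 * 4.3904e-67 / (8 * 9.109e-31 * 5.1076e-18)
= 2.9489e-19 J
= 1.8408 eV

1.8408


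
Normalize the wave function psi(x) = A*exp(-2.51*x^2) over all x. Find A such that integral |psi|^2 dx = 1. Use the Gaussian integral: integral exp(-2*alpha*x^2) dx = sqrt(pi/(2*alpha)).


integral |psi|^2 dx = A^2 * sqrt(pi/(2*alpha)) = 1
A^2 = sqrt(2*alpha/pi)
= sqrt(2 * 2.51 / pi)
= 1.264087
A = sqrt(1.264087)
= 1.1243

1.1243


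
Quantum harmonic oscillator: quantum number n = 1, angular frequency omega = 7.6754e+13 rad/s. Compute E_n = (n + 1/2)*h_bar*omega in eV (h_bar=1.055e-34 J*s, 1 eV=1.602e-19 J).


E = (n + 1/2) * h_bar * omega
= (1 + 0.5) * 1.055e-34 * 7.6754e+13
= 1.5 * 8.0975e-21
= 1.2146e-20 J
= 0.0758 eV

0.0758


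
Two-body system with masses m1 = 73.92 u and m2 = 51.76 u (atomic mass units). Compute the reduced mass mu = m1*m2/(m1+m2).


mu = m1 * m2 / (m1 + m2)
= 73.92 * 51.76 / (73.92 + 51.76)
= 3826.0992 / 125.68
= 30.4432 u

30.4432


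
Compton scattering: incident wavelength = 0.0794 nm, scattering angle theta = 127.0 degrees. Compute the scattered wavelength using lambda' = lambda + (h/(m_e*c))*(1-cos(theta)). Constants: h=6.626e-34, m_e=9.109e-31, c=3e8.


Compton wavelength: h/(m_e*c) = 2.4247e-12 m
d_lambda = 2.4247e-12 * (1 - cos(127.0 deg))
= 2.4247e-12 * 1.601815
= 3.8839e-12 m = 0.003884 nm
lambda' = 0.0794 + 0.003884
= 0.083284 nm

0.083284


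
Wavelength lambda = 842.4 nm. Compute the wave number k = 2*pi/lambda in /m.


k = 2 * pi / lambda
= 6.2832 / (842.4e-9)
= 6.2832 / 8.4240e-07
= 7.4587e+06 /m

7.4587e+06


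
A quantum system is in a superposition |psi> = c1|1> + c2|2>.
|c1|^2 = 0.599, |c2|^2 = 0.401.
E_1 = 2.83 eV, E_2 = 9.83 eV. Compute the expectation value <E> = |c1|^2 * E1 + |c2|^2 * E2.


<E> = |c1|^2 * E1 + |c2|^2 * E2
= 0.599 * 2.83 + 0.401 * 9.83
= 1.6952 + 3.9418
= 5.637 eV

5.637


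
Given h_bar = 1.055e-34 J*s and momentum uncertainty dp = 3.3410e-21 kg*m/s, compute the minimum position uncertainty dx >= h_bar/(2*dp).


dx = h_bar / (2 * dp)
= 1.055e-34 / (2 * 3.3410e-21)
= 1.055e-34 / 6.6820e-21
= 1.5789e-14 m

1.5789e-14


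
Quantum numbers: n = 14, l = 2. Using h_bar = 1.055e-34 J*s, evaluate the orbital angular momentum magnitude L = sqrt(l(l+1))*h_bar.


L = sqrt(l*(l+1)) * h_bar
= sqrt(2 * 3) * 1.055e-34
= sqrt(6) * 1.055e-34
= 2.4495 * 1.055e-34
= 2.5842e-34 J*s

2.5842e-34


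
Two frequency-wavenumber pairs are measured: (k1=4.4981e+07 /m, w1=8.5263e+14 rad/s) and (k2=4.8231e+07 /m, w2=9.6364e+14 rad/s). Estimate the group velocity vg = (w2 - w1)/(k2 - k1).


vg = (w2 - w1) / (k2 - k1)
= (9.6364e+14 - 8.5263e+14) / (4.8231e+07 - 4.4981e+07)
= 1.1101e+14 / 3.2500e+06
= 3.4157e+07 m/s

3.4157e+07


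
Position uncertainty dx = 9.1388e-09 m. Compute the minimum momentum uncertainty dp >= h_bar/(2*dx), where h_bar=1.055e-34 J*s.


dp = h_bar / (2 * dx)
= 1.055e-34 / (2 * 9.1388e-09)
= 1.055e-34 / 1.8278e-08
= 5.7721e-27 kg*m/s

5.7721e-27


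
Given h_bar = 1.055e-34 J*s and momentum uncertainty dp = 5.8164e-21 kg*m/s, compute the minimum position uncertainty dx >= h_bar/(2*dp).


dx = h_bar / (2 * dp)
= 1.055e-34 / (2 * 5.8164e-21)
= 1.055e-34 / 1.1633e-20
= 9.0692e-15 m

9.0692e-15


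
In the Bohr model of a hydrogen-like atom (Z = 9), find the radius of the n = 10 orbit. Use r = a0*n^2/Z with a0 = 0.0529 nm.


r = a0 * n^2 / Z
= 0.0529 * 10^2 / 9
= 0.0529 * 100 / 9
= 0.5878 nm

0.5878


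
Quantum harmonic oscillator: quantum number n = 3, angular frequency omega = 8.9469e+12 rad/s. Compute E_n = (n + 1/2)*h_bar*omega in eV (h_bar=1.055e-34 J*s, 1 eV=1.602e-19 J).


E = (n + 1/2) * h_bar * omega
= (3 + 0.5) * 1.055e-34 * 8.9469e+12
= 3.5 * 9.4390e-22
= 3.3036e-21 J
= 0.0206 eV

0.0206


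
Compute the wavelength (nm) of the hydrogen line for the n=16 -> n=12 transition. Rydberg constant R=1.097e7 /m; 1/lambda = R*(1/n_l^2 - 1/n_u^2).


1/lambda = R * (1/n_l^2 - 1/n_u^2)
= 1.097e7 * (1/12^2 - 1/16^2)
= 1.097e7 * (0.006944 - 0.003906)
= 1.097e7 * 0.003038
= 3.3329e+04 /m
lambda = 1 / 3.3329e+04 = 30003.9068 nm

30003.9068


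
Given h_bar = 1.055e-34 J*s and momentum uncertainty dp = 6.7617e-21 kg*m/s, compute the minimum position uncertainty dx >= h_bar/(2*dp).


dx = h_bar / (2 * dp)
= 1.055e-34 / (2 * 6.7617e-21)
= 1.055e-34 / 1.3523e-20
= 7.8013e-15 m

7.8013e-15


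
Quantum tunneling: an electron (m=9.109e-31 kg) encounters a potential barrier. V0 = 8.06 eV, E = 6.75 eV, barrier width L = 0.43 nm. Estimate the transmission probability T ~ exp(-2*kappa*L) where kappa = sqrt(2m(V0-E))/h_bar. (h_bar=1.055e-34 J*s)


V0 - E = 1.31 eV = 2.0986e-19 J
kappa = sqrt(2 * m * (V0-E)) / h_bar
= sqrt(2 * 9.109e-31 * 2.0986e-19) / 1.055e-34
= 5.8609e+09 /m
2*kappa*L = 2 * 5.8609e+09 * 0.43e-9
= 5.0404
T = exp(-5.0404) = 6.471291e-03

6.471291e-03


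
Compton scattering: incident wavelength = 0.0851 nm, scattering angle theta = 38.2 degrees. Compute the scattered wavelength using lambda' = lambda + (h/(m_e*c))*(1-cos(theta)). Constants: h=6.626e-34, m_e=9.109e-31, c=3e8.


Compton wavelength: h/(m_e*c) = 2.4247e-12 m
d_lambda = 2.4247e-12 * (1 - cos(38.2 deg))
= 2.4247e-12 * 0.214143
= 5.1923e-13 m = 0.000519 nm
lambda' = 0.0851 + 0.000519
= 0.085619 nm

0.085619


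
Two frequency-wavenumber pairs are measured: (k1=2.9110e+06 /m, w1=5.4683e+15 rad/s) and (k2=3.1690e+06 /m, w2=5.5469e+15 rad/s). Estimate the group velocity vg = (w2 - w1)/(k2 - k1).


vg = (w2 - w1) / (k2 - k1)
= (5.5469e+15 - 5.4683e+15) / (3.1690e+06 - 2.9110e+06)
= 7.8600e+13 / 2.5800e+05
= 3.0465e+08 m/s

3.0465e+08


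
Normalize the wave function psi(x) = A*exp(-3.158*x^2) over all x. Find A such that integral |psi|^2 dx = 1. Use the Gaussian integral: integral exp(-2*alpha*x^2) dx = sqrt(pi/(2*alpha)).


integral |psi|^2 dx = A^2 * sqrt(pi/(2*alpha)) = 1
A^2 = sqrt(2*alpha/pi)
= sqrt(2 * 3.158 / pi)
= 1.417902
A = sqrt(1.417902)
= 1.1908

1.1908


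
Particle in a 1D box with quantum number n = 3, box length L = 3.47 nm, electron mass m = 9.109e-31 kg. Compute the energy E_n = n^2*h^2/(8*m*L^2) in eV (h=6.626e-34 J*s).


E = n^2 * h^2 / (8 * m * L^2)
= 3^2 * (6.626e-34)^2 / (8 * 9.109e-31 * (3.47e-9)^2)
= 9 * 4.3904e-67 / (8 * 9.109e-31 * 1.2041e-17)
= 4.5032e-20 J
= 0.2811 eV

0.2811


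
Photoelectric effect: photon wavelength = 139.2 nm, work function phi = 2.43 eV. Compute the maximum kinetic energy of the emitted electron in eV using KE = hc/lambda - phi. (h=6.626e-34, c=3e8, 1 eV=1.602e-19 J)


E_photon = hc / lambda
= (6.626e-34)(3e8) / (139.2e-9)
= 1.4280e-18 J
= 8.914 eV
KE = E_photon - phi
= 8.914 - 2.43
= 6.484 eV

6.484


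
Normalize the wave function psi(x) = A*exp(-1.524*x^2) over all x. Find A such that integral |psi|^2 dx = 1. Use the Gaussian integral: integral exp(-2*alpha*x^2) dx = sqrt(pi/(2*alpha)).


integral |psi|^2 dx = A^2 * sqrt(pi/(2*alpha)) = 1
A^2 = sqrt(2*alpha/pi)
= sqrt(2 * 1.524 / pi)
= 0.984992
A = sqrt(0.984992)
= 0.9925

0.9925


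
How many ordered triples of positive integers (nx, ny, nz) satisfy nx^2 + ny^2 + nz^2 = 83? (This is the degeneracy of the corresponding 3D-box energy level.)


Enumerate all (nx, ny, nz) with nx^2 + ny^2 + nz^2 = 83:
(1,1,9)
(1,9,1)
(3,5,7)
(3,7,5)
(5,3,7)
(5,7,3)
(7,3,5)
(7,5,3)
(9,1,1)
Total degeneracy = 9

9


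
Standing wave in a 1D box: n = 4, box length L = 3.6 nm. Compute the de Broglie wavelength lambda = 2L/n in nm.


lambda = 2L / n
= 2 * 3.6 / 4
= 7.2 / 4
= 1.8 nm

1.8


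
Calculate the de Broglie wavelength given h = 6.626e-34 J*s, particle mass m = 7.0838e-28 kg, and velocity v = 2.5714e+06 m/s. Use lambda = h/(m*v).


lambda = h / (m * v)
= 6.626e-34 / (7.0838e-28 * 2.5714e+06)
= 6.626e-34 / 1.8215e-21
= 3.6376e-13 m

3.6376e-13


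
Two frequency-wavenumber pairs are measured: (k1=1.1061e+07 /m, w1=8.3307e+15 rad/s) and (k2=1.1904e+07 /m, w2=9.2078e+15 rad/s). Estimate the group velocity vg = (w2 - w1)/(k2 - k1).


vg = (w2 - w1) / (k2 - k1)
= (9.2078e+15 - 8.3307e+15) / (1.1904e+07 - 1.1061e+07)
= 8.7710e+14 / 8.4300e+05
= 1.0405e+09 m/s

1.0405e+09


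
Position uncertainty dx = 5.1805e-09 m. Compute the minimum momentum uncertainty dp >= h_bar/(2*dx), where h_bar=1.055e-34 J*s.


dp = h_bar / (2 * dx)
= 1.055e-34 / (2 * 5.1805e-09)
= 1.055e-34 / 1.0361e-08
= 1.0182e-26 kg*m/s

1.0182e-26


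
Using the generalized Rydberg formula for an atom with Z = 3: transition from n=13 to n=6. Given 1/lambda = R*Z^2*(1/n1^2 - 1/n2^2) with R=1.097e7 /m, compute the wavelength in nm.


1/lambda = R * Z^2 * (1/n1^2 - 1/n2^2)
= 1.097e7 * 3^2 * (1/6^2 - 1/13^2)
= 1.097e7 * 9 * (0.027778 - 0.005917)
= 2.1583e+06 /m
lambda = 1 / 2.1583e+06
= 463.3279 nm

463.3279


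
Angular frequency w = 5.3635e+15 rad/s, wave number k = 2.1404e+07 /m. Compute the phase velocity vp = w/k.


vp = w / k
= 5.3635e+15 / 2.1404e+07
= 2.5058e+08 m/s

2.5058e+08


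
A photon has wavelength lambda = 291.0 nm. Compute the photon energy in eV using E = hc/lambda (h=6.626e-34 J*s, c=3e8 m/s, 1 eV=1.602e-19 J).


E = hc / lambda
= (6.626e-34)(3e8) / (291.0e-9)
= 1.9878e-25 / 2.9100e-07
= 6.8309e-19 J
Converting to eV: 6.8309e-19 / 1.602e-19
= 4.264 eV

4.264


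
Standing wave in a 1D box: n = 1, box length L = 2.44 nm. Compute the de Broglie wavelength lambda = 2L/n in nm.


lambda = 2L / n
= 2 * 2.44 / 1
= 4.88 / 1
= 4.88 nm

4.88


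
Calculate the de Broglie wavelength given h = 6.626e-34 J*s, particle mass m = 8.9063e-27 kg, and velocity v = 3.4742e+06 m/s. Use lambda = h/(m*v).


lambda = h / (m * v)
= 6.626e-34 / (8.9063e-27 * 3.4742e+06)
= 6.626e-34 / 3.0942e-20
= 2.1414e-14 m

2.1414e-14


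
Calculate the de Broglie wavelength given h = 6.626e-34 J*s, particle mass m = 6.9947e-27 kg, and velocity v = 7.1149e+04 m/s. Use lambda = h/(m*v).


lambda = h / (m * v)
= 6.626e-34 / (6.9947e-27 * 7.1149e+04)
= 6.626e-34 / 4.9767e-22
= 1.3314e-12 m

1.3314e-12


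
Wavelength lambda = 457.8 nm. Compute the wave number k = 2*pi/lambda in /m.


k = 2 * pi / lambda
= 6.2832 / (457.8e-9)
= 6.2832 / 4.5780e-07
= 1.3725e+07 /m

1.3725e+07


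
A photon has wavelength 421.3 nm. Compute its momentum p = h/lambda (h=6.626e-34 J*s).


p = h / lambda
= 6.626e-34 / (421.3e-9)
= 6.626e-34 / 4.2130e-07
= 1.5728e-27 kg*m/s

1.5728e-27


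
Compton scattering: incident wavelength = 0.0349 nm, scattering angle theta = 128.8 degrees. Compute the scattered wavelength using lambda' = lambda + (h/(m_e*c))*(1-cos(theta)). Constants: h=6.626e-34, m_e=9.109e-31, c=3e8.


Compton wavelength: h/(m_e*c) = 2.4247e-12 m
d_lambda = 2.4247e-12 * (1 - cos(128.8 deg))
= 2.4247e-12 * 1.626604
= 3.9440e-12 m = 0.003944 nm
lambda' = 0.0349 + 0.003944
= 0.038844 nm

0.038844


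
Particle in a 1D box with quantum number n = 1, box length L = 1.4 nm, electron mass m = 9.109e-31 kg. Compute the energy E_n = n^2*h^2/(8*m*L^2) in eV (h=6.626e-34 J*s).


E = n^2 * h^2 / (8 * m * L^2)
= 1^2 * (6.626e-34)^2 / (8 * 9.109e-31 * (1.4e-9)^2)
= 1 * 4.3904e-67 / (8 * 9.109e-31 * 1.9600e-18)
= 3.0739e-20 J
= 0.1919 eV

0.1919


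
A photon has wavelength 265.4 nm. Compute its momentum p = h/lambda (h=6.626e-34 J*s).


p = h / lambda
= 6.626e-34 / (265.4e-9)
= 6.626e-34 / 2.6540e-07
= 2.4966e-27 kg*m/s

2.4966e-27
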